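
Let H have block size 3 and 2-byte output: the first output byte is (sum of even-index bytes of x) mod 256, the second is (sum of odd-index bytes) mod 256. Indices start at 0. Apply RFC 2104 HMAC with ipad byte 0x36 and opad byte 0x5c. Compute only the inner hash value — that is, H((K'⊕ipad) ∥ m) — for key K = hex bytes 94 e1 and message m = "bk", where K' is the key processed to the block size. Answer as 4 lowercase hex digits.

4339

Key hex bytes 94 e1 is 2 bytes ≤ B = 3; zero-pad to 3 bytes: K' = 94 e1 00.
K' ⊕ ipad = a2 d7 36.
Inner input = a2 d7 36 ∥ 62 6b.
Inner hash: even-index sum = 323 mod 256 = 67; odd-index sum = 313 mod 256 = 57 → 43 39.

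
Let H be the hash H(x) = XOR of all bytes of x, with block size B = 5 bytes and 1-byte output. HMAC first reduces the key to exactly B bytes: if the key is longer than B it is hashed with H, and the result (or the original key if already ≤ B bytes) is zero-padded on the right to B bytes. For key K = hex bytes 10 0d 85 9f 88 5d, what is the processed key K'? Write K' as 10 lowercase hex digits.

|K| = 6 > B = 5, so first hash the key.
H(K): XOR 10⊕0d⊕85⊕9f⊕88⊕5d = d2.
Zero-pad H(K) = d2 to 5 bytes: K' = d2 00 00 00 00.

d200000000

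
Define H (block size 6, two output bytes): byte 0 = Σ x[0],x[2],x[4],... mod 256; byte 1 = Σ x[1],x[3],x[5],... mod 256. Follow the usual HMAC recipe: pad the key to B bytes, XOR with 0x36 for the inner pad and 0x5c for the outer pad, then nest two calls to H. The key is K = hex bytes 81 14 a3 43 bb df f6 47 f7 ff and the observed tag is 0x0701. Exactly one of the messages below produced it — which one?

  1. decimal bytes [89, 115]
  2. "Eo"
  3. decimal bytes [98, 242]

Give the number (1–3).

Key hex bytes 81 14 a3 43 bb df f6 47 f7 ff is 10 bytes > B = 6, so hash it first: H(key) = cc 7c, then zero-pad to 6 bytes: K' = cc 7c 00 00 00 00.
K' ⊕ ipad = fa 4a 36 36 36 36; K' ⊕ opad = 90 20 5c 5c 5c 5c.
m1: inner = H(fa 4a 36 36 36 36 59 73) = bf 29; tag = H(90 20 5c 5c 5c 5c bf 29) = 0701 ← matches
m2: inner = H(fa 4a 36 36 36 36 45 6f) = ab 25; tag = H(90 20 5c 5c 5c 5c ab 25) = f3fd
m3: inner = H(fa 4a 36 36 36 36 62 f2) = c8 a8; tag = H(90 20 5c 5c 5c 5c c8 a8) = 1080

1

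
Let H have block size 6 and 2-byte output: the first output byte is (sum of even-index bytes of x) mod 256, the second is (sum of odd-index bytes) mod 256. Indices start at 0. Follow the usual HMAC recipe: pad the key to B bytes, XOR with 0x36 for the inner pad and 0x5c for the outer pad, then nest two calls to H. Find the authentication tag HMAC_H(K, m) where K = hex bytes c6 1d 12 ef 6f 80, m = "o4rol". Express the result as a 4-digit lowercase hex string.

Key hex bytes c6 1d 12 ef 6f 80 is exactly B = 6 bytes: K' = c6 1d 12 ef 6f 80.
K' ⊕ ipad = f0 2b 24 d9 59 b6.  K' ⊕ opad = 9a 41 4e b3 33 dc.
Inner input = (K'⊕ipad) ∥ m = f0 2b 24 d9 59 b6 ∥ 6f 34 72 6f 6c.
Inner hash: even-index sum = 698 mod 256 = 186; odd-index sum = 605 mod 256 = 93 → ba 5d.
Outer input = (K'⊕opad) ∥ inner = 9a 41 4e b3 33 dc ∥ ba 5d.
Outer hash (tag): even-index sum = 469 mod 256 = 213; odd-index sum = 557 mod 256 = 45 → d5 2d.

d52d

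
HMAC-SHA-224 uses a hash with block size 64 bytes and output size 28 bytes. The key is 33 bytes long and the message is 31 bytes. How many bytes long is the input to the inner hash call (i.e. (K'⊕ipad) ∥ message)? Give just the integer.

95

Key is 33 ≤ 64 bytes, zero-padded: |K'| = 64.
Inner input = (K'⊕ipad) ∥ m → 64 + 31 = 95 bytes.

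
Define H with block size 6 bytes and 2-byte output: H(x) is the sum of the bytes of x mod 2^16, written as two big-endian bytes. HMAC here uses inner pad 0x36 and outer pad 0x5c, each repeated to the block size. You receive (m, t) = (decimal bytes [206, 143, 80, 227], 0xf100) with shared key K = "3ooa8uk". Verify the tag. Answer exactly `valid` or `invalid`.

Key "3ooa8uk" = 33 6f 6f 61 38 75 6b is 7 bytes > B = 6, so hash it first: H(key) = 02 8a, then zero-pad to 6 bytes: K' = 02 8a 00 00 00 00.
K' ⊕ ipad = 34 bc 36 36 36 36; K' ⊕ opad = 5e d6 5c 5c 5c 5c.
Inner hash: sum = 52+188+54+54+54+54+206+143+80+227 = 1112 → 04 58.
Outer hash (recomputed tag): sum = 94+214+92+92+92+92+4+88 = 768 → 03 00.
Recomputed tag = 0300; claimed = f100 → mismatch.

invalid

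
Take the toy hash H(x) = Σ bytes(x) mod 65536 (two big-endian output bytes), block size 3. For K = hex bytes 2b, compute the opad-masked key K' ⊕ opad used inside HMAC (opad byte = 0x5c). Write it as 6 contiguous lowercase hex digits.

775c5c

Key hex bytes 2b is 1 byte ≤ B = 3; zero-pad to 3 bytes: K' = 2b 00 00.
XOR each byte with 0x5c: 2b⊕5c=77, 00⊕5c=5c, 00⊕5c=5c.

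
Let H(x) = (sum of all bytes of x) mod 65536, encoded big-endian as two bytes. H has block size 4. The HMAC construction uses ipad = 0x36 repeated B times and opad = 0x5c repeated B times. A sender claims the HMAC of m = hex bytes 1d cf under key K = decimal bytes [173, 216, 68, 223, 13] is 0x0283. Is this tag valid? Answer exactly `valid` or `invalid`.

Key decimal bytes [173, 216, 68, 223, 13] = ad d8 44 df 0d is 5 bytes > B = 4, so hash it first: H(key) = 02 b5, then zero-pad to 4 bytes: K' = 02 b5 00 00.
K' ⊕ ipad = 34 83 36 36; K' ⊕ opad = 5e e9 5c 5c.
Inner hash: sum = 52+131+54+54+29+207 = 527 → 02 0f.
Outer hash (recomputed tag): sum = 94+233+92+92+2+15 = 528 → 02 10.
Recomputed tag = 0210; claimed = 0283 → mismatch.

invalid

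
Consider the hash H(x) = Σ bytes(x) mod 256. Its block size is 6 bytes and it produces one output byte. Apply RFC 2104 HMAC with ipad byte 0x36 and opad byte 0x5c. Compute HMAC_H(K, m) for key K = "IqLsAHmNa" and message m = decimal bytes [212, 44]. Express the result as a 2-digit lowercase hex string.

44

Key "IqLsAHmNa" = 49 71 4c 73 41 48 6d 4e 61 is 9 bytes > B = 6, so hash it first: H(key) = 1e, then zero-pad to 6 bytes: K' = 1e 00 00 00 00 00.
K' ⊕ ipad = 28 36 36 36 36 36.  K' ⊕ opad = 42 5c 5c 5c 5c 5c.
Inner input = (K'⊕ipad) ∥ m = 28 36 36 36 36 36 ∥ d4 2c.
Inner hash: sum = 40+54+54+54+54+54+212+44 = 566; mod 256 = 54 → 36.
Outer input = (K'⊕opad) ∥ inner = 42 5c 5c 5c 5c 5c ∥ 36.
Outer hash (tag): sum = 66+92+92+92+92+92+54 = 580; mod 256 = 68 → 44.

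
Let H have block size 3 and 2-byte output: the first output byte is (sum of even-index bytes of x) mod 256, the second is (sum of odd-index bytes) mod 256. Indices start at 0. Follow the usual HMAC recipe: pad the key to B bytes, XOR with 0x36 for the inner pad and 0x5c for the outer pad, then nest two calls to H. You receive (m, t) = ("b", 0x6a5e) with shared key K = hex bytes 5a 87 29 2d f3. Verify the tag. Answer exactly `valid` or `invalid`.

valid

Key hex bytes 5a 87 29 2d f3 is 5 bytes > B = 3, so hash it first: H(key) = 76 b4, then zero-pad to 3 bytes: K' = 76 b4 00.
K' ⊕ ipad = 40 82 36; K' ⊕ opad = 2a e8 5c.
Inner hash: even-index sum = 118 mod 256 = 118; odd-index sum = 228 mod 256 = 228 → 76 e4.
Outer hash (recomputed tag): even-index sum = 362 mod 256 = 106; odd-index sum = 350 mod 256 = 94 → 6a 5e.
Recomputed tag = 6a5e; claimed = 6a5e → match.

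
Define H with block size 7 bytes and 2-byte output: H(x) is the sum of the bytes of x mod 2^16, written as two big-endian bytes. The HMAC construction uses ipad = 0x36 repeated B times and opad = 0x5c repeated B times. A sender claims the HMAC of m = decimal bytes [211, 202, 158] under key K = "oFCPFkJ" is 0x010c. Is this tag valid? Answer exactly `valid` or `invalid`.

valid

Key "oFCPFkJ" = 6f 46 43 50 46 6b 4a is exactly B = 7 bytes: K' = 6f 46 43 50 46 6b 4a.
K' ⊕ ipad = 59 70 75 66 70 5d 7c; K' ⊕ opad = 33 1a 1f 0c 1a 37 16.
Inner hash: sum = 89+112+117+102+112+93+124+211+202+158 = 1320 → 05 28.
Outer hash (recomputed tag): sum = 51+26+31+12+26+55+22+5+40 = 268 → 01 0c.
Recomputed tag = 010c; claimed = 010c → match.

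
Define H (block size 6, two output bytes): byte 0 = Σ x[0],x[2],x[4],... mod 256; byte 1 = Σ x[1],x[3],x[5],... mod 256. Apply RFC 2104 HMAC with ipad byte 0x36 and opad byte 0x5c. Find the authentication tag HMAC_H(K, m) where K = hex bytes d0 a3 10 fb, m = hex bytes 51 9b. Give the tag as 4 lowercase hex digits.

c735

Key hex bytes d0 a3 10 fb is 4 bytes ≤ B = 6; zero-pad to 6 bytes: K' = d0 a3 10 fb 00 00.
K' ⊕ ipad = e6 95 26 cd 36 36.  K' ⊕ opad = 8c ff 4c a7 5c 5c.
Inner input = (K'⊕ipad) ∥ m = e6 95 26 cd 36 36 ∥ 51 9b.
Inner hash: even-index sum = 403 mod 256 = 147; odd-index sum = 563 mod 256 = 51 → 93 33.
Outer input = (K'⊕opad) ∥ inner = 8c ff 4c a7 5c 5c ∥ 93 33.
Outer hash (tag): even-index sum = 455 mod 256 = 199; odd-index sum = 565 mod 256 = 53 → c7 35.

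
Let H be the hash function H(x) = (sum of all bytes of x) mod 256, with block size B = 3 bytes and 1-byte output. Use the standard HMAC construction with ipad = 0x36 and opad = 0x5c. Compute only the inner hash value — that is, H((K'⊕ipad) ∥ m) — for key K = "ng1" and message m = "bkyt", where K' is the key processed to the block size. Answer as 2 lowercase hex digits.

Key "ng1" = 6e 67 31 is exactly B = 3 bytes: K' = 6e 67 31.
K' ⊕ ipad = 58 51 07.
Inner input = 58 51 07 ∥ 62 6b 79 74.
Inner hash: sum = 88+81+7+98+107+121+116 = 618; mod 256 = 106 → 6a.

6a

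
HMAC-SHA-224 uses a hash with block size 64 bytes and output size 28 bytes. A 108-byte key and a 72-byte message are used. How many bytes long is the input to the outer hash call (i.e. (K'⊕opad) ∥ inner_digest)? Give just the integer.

92

Key is 108 > 64 bytes, so it is hashed to 28 bytes then zero-padded to 64: |K'| = 64.
Outer input = (K'⊕opad) ∥ H(inner) → 64 + 28 = 92 bytes.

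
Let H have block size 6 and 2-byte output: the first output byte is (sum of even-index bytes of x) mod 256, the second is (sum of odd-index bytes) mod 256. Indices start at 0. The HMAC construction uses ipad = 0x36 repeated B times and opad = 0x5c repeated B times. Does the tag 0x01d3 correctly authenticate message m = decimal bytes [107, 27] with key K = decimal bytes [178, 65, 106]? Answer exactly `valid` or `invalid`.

valid

Key decimal bytes [178, 65, 106] = b2 41 6a is 3 bytes ≤ B = 6; zero-pad to 6 bytes: K' = b2 41 6a 00 00 00.
K' ⊕ ipad = 84 77 5c 36 36 36; K' ⊕ opad = ee 1d 36 5c 5c 5c.
Inner hash: even-index sum = 385 mod 256 = 129; odd-index sum = 254 mod 256 = 254 → 81 fe.
Outer hash (recomputed tag): even-index sum = 513 mod 256 = 1; odd-index sum = 467 mod 256 = 211 → 01 d3.
Recomputed tag = 01d3; claimed = 01d3 → match.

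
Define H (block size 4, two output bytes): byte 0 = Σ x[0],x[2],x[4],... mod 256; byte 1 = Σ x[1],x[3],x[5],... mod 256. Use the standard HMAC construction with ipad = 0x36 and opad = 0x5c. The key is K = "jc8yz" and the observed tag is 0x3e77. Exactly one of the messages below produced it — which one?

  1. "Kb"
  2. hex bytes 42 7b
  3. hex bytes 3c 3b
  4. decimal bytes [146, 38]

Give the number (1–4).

Key "jc8yz" = 6a 63 38 79 7a is 5 bytes > B = 4, so hash it first: H(key) = 1c dc, then zero-pad to 4 bytes: K' = 1c dc 00 00.
K' ⊕ ipad = 2a ea 36 36; K' ⊕ opad = 40 80 5c 5c.
m1: inner = H(2a ea 36 36 4b 62) = ab 82; tag = H(40 80 5c 5c ab 82) = 475e
m2: inner = H(2a ea 36 36 42 7b) = a2 9b; tag = H(40 80 5c 5c a2 9b) = 3e77 ← matches
m3: inner = H(2a ea 36 36 3c 3b) = 9c 5b; tag = H(40 80 5c 5c 9c 5b) = 3837
m4: inner = H(2a ea 36 36 92 26) = f2 46; tag = H(40 80 5c 5c f2 46) = 8e22

2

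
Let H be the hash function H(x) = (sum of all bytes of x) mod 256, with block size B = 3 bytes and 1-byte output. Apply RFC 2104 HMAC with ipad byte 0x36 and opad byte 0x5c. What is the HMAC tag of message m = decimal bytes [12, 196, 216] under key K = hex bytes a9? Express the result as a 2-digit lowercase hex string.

Key hex bytes a9 is 1 byte ≤ B = 3; zero-pad to 3 bytes: K' = a9 00 00.
K' ⊕ ipad = 9f 36 36.  K' ⊕ opad = f5 5c 5c.
Inner input = (K'⊕ipad) ∥ m = 9f 36 36 ∥ 0c c4 d8.
Inner hash: sum = 159+54+54+12+196+216 = 691; mod 256 = 179 → b3.
Outer input = (K'⊕opad) ∥ inner = f5 5c 5c ∥ b3.
Outer hash (tag): sum = 245+92+92+179 = 608; mod 256 = 96 → 60.

60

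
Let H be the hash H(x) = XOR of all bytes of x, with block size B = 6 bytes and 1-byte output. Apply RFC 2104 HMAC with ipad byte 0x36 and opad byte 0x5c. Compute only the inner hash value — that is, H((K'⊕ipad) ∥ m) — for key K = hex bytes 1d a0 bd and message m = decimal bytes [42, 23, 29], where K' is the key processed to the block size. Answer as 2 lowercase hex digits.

20

Key hex bytes 1d a0 bd is 3 bytes ≤ B = 6; zero-pad to 6 bytes: K' = 1d a0 bd 00 00 00.
K' ⊕ ipad = 2b 96 8b 36 36 36.
Inner input = 2b 96 8b 36 36 36 ∥ 2a 17 1d.
Inner hash: XOR 2b⊕96⊕8b⊕36⊕36⊕36⊕2a⊕17⊕1d = 20.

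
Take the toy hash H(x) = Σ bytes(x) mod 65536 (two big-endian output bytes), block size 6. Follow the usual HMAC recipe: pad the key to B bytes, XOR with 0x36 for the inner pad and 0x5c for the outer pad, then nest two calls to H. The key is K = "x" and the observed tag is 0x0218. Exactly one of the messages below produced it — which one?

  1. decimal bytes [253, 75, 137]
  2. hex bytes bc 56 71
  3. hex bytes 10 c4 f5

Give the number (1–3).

3

Key "x" = 78 is 1 byte ≤ B = 6; zero-pad to 6 bytes: K' = 78 00 00 00 00 00.
K' ⊕ ipad = 4e 36 36 36 36 36; K' ⊕ opad = 24 5c 5c 5c 5c 5c.
m1: inner = H(4e 36 36 36 36 36 fd 4b 89) = 03 2d; tag = H(24 5c 5c 5c 5c 5c 03 2d) = 0220
m2: inner = H(4e 36 36 36 36 36 bc 56 71) = 02 df; tag = H(24 5c 5c 5c 5c 5c 02 df) = 02d1
m3: inner = H(4e 36 36 36 36 36 10 c4 f5) = 03 25; tag = H(24 5c 5c 5c 5c 5c 03 25) = 0218 ← matches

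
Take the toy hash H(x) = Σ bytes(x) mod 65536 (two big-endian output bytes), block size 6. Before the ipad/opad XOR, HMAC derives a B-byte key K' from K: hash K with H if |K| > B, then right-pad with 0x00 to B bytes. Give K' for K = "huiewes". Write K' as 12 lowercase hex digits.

|K| = 7 > B = 6, so first hash the key.
H(K): sum = 104+117+105+101+119+101+115 = 762 → 02 fa.
Zero-pad H(K) = 02 fa to 6 bytes: K' = 02 fa 00 00 00 00.

02fa00000000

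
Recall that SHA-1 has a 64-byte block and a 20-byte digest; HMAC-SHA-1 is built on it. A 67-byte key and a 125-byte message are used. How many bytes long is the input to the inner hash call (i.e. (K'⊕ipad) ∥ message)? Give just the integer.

189

Key is 67 > 64 bytes, so it is hashed to 20 bytes then zero-padded to 64: |K'| = 64.
Inner input = (K'⊕ipad) ∥ m → 64 + 125 = 189 bytes.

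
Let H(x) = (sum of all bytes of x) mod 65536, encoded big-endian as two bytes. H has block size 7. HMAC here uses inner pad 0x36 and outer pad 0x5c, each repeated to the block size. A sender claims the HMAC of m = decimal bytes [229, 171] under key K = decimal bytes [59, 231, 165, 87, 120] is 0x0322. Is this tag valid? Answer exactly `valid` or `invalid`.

Key decimal bytes [59, 231, 165, 87, 120] = 3b e7 a5 57 78 is 5 bytes ≤ B = 7; zero-pad to 7 bytes: K' = 3b e7 a5 57 78 00 00.
K' ⊕ ipad = 0d d1 93 61 4e 36 36; K' ⊕ opad = 67 bb f9 0b 24 5c 5c.
Inner hash: sum = 13+209+147+97+78+54+54+229+171 = 1052 → 04 1c.
Outer hash (recomputed tag): sum = 103+187+249+11+36+92+92+4+28 = 802 → 03 22.
Recomputed tag = 0322; claimed = 0322 → match.

valid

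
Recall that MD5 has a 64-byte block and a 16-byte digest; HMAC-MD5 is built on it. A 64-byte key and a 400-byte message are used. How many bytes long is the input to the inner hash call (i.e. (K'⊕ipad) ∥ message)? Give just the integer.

Key is 64 ≤ 64 bytes, zero-padded: |K'| = 64.
Inner input = (K'⊕ipad) ∥ m → 64 + 400 = 464 bytes.

464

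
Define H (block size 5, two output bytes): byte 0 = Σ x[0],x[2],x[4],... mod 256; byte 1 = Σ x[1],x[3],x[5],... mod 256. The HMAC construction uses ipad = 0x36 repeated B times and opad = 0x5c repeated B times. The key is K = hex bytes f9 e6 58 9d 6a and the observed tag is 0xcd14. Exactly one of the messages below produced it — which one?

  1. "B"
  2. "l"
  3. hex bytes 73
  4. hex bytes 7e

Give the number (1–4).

3

Key hex bytes f9 e6 58 9d 6a is exactly B = 5 bytes: K' = f9 e6 58 9d 6a.
K' ⊕ ipad = cf d0 6e ab 5c; K' ⊕ opad = a5 ba 04 c1 36.
m1: inner = H(cf d0 6e ab 5c 42) = 99 bd; tag = H(a5 ba 04 c1 36 99 bd) = 9c14
m2: inner = H(cf d0 6e ab 5c 6c) = 99 e7; tag = H(a5 ba 04 c1 36 99 e7) = c614
m3: inner = H(cf d0 6e ab 5c 73) = 99 ee; tag = H(a5 ba 04 c1 36 99 ee) = cd14 ← matches
m4: inner = H(cf d0 6e ab 5c 7e) = 99 f9; tag = H(a5 ba 04 c1 36 99 f9) = d814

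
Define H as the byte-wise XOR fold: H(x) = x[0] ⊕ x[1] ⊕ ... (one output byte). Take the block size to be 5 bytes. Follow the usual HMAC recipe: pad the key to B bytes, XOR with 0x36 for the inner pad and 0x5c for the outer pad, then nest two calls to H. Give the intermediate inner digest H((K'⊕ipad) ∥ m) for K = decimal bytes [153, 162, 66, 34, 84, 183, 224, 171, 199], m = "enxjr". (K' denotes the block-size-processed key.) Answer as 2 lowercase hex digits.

69

Key decimal bytes [153, 162, 66, 34, 84, 183, 224, 171, 199] = 99 a2 42 22 54 b7 e0 ab c7 is 9 bytes > B = 5, so hash it first: H(key) = 34, then zero-pad to 5 bytes: K' = 34 00 00 00 00.
K' ⊕ ipad = 02 36 36 36 36.
Inner input = 02 36 36 36 36 ∥ 65 6e 78 6a 72.
Inner hash: XOR 02⊕36⊕36⊕36⊕36⊕65⊕6e⊕78⊕6a⊕72 = 69.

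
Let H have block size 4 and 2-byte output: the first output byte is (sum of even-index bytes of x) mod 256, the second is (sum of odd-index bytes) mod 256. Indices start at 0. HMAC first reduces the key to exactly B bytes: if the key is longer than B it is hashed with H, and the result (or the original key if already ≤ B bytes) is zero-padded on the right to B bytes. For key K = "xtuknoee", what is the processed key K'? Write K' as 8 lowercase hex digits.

|K| = 8 > B = 4, so first hash the key.
H(K): even-index sum = 448 mod 256 = 192; odd-index sum = 435 mod 256 = 179 → c0 b3.
Zero-pad H(K) = c0 b3 to 4 bytes: K' = c0 b3 00 00.

c0b30000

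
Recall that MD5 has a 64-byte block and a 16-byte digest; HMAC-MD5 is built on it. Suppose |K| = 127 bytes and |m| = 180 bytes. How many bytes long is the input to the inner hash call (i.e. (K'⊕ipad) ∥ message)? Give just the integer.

244

Key is 127 > 64 bytes, so it is hashed to 16 bytes then zero-padded to 64: |K'| = 64.
Inner input = (K'⊕ipad) ∥ m → 64 + 180 = 244 bytes.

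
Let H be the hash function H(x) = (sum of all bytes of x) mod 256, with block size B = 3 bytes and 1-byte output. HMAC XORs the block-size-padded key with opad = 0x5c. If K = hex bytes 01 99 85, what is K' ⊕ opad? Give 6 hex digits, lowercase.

Key hex bytes 01 99 85 is exactly B = 3 bytes: K' = 01 99 85.
XOR each byte with 0x5c: 01⊕5c=5d, 99⊕5c=c5, 85⊕5c=d9.

5dc5d9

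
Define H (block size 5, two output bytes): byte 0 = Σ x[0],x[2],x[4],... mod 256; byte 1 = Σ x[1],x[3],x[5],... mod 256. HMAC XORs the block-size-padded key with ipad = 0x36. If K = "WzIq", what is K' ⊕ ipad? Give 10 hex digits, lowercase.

614c7f4736

Key "WzIq" = 57 7a 49 71 is 4 bytes ≤ B = 5; zero-pad to 5 bytes: K' = 57 7a 49 71 00.
XOR each byte with 0x36: 57⊕36=61, 7a⊕36=4c, 49⊕36=7f, 71⊕36=47, 00⊕36=36.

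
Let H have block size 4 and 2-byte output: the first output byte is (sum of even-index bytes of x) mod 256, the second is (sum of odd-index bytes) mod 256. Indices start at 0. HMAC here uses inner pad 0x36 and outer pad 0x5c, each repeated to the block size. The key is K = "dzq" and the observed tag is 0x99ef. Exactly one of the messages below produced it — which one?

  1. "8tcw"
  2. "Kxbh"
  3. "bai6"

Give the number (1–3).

Key "dzq" = 64 7a 71 is 3 bytes ≤ B = 4; zero-pad to 4 bytes: K' = 64 7a 71 00.
K' ⊕ ipad = 52 4c 47 36; K' ⊕ opad = 38 26 2d 5c.
m1: inner = H(52 4c 47 36 38 74 63 77) = 34 6d; tag = H(38 26 2d 5c 34 6d) = 99ef ← matches
m2: inner = H(52 4c 47 36 4b 78 62 68) = 46 62; tag = H(38 26 2d 5c 46 62) = abe4
m3: inner = H(52 4c 47 36 62 61 69 36) = 64 19; tag = H(38 26 2d 5c 64 19) = c99b

1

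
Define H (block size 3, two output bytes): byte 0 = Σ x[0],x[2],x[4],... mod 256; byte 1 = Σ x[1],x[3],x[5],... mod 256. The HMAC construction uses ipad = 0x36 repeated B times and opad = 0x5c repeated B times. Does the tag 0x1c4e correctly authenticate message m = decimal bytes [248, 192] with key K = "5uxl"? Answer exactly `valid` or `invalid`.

Key "5uxl" = 35 75 78 6c is 4 bytes > B = 3, so hash it first: H(key) = ad e1, then zero-pad to 3 bytes: K' = ad e1 00.
K' ⊕ ipad = 9b d7 36; K' ⊕ opad = f1 bd 5c.
Inner hash: even-index sum = 401 mod 256 = 145; odd-index sum = 463 mod 256 = 207 → 91 cf.
Outer hash (recomputed tag): even-index sum = 540 mod 256 = 28; odd-index sum = 334 mod 256 = 78 → 1c 4e.
Recomputed tag = 1c4e; claimed = 1c4e → match.

valid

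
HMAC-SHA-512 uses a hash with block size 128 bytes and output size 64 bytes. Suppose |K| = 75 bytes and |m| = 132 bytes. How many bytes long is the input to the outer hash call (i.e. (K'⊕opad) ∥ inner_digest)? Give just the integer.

Key is 75 ≤ 128 bytes, zero-padded: |K'| = 128.
Outer input = (K'⊕opad) ∥ H(inner) → 128 + 64 = 192 bytes.

192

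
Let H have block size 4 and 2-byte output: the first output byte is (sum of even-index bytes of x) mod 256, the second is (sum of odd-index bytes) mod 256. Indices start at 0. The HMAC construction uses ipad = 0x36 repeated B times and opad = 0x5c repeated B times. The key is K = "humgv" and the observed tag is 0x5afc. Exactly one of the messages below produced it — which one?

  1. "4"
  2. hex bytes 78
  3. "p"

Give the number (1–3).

Key "humgv" = 68 75 6d 67 76 is 5 bytes > B = 4, so hash it first: H(key) = 4b dc, then zero-pad to 4 bytes: K' = 4b dc 00 00.
K' ⊕ ipad = 7d ea 36 36; K' ⊕ opad = 17 80 5c 5c.
m1: inner = H(7d ea 36 36 34) = e7 20; tag = H(17 80 5c 5c e7 20) = 5afc ← matches
m2: inner = H(7d ea 36 36 78) = 2b 20; tag = H(17 80 5c 5c 2b 20) = 9efc
m3: inner = H(7d ea 36 36 70) = 23 20; tag = H(17 80 5c 5c 23 20) = 96fc

1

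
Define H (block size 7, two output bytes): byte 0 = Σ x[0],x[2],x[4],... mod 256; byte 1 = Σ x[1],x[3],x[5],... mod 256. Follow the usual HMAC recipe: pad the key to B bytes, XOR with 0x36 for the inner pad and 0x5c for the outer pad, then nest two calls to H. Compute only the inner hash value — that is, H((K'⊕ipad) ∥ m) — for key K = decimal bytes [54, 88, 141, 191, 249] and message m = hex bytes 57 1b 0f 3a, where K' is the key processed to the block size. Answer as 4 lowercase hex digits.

Key decimal bytes [54, 88, 141, 191, 249] = 36 58 8d bf f9 is 5 bytes ≤ B = 7; zero-pad to 7 bytes: K' = 36 58 8d bf f9 00 00.
K' ⊕ ipad = 00 6e bb 89 cf 36 36.
Inner input = 00 6e bb 89 cf 36 36 ∥ 57 1b 0f 3a.
Inner hash: even-index sum = 533 mod 256 = 21; odd-index sum = 403 mod 256 = 147 → 15 93.

1593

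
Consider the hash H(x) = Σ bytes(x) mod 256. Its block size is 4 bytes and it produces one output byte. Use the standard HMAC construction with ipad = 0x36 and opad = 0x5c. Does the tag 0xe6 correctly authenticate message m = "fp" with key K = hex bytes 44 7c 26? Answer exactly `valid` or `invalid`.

Key hex bytes 44 7c 26 is 3 bytes ≤ B = 4; zero-pad to 4 bytes: K' = 44 7c 26 00.
K' ⊕ ipad = 72 4a 10 36; K' ⊕ opad = 18 20 7a 5c.
Inner hash: sum = 114+74+16+54+102+112 = 472; mod 256 = 216 → d8.
Outer hash (recomputed tag): sum = 24+32+122+92+216 = 486; mod 256 = 230 → e6.
Recomputed tag = e6; claimed = e6 → match.

valid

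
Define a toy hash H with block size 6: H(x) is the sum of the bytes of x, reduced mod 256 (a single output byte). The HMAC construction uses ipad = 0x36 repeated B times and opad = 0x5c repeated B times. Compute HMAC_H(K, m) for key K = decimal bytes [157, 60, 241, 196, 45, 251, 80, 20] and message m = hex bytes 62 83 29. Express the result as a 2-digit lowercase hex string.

5a

Key decimal bytes [157, 60, 241, 196, 45, 251, 80, 20] = 9d 3c f1 c4 2d fb 50 14 is 8 bytes > B = 6, so hash it first: H(key) = 1a, then zero-pad to 6 bytes: K' = 1a 00 00 00 00 00.
K' ⊕ ipad = 2c 36 36 36 36 36.  K' ⊕ opad = 46 5c 5c 5c 5c 5c.
Inner input = (K'⊕ipad) ∥ m = 2c 36 36 36 36 36 ∥ 62 83 29.
Inner hash: sum = 44+54+54+54+54+54+98+131+41 = 584; mod 256 = 72 → 48.
Outer input = (K'⊕opad) ∥ inner = 46 5c 5c 5c 5c 5c ∥ 48.
Outer hash (tag): sum = 70+92+92+92+92+92+72 = 602; mod 256 = 90 → 5a.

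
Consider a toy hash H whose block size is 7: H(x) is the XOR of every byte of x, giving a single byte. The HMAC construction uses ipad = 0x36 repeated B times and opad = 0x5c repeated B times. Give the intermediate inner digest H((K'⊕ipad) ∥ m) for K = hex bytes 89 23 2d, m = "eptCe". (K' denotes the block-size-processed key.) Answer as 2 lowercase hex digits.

Key hex bytes 89 23 2d is 3 bytes ≤ B = 7; zero-pad to 7 bytes: K' = 89 23 2d 00 00 00 00.
K' ⊕ ipad = bf 15 1b 36 36 36 36.
Inner input = bf 15 1b 36 36 36 36 ∥ 65 70 74 43 65.
Inner hash: XOR bf⊕15⊕1b⊕36⊕36⊕36⊕36⊕65⊕70⊕74⊕43⊕65 = f6.

f6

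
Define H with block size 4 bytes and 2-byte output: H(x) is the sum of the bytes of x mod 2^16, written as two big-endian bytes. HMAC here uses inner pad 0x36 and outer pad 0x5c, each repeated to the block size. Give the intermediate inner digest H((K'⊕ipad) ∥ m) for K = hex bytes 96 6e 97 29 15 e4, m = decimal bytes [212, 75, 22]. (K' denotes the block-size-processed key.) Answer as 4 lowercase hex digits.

Key hex bytes 96 6e 97 29 15 e4 is 6 bytes > B = 4, so hash it first: H(key) = 02 bd, then zero-pad to 4 bytes: K' = 02 bd 00 00.
K' ⊕ ipad = 34 8b 36 36.
Inner input = 34 8b 36 36 ∥ d4 4b 16.
Inner hash: sum = 52+139+54+54+212+75+22 = 608 → 02 60.

0260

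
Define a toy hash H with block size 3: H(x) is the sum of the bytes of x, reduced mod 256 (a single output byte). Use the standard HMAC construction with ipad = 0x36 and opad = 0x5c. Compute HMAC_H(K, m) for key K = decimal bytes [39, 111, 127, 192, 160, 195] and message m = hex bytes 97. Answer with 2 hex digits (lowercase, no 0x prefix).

2d

Key decimal bytes [39, 111, 127, 192, 160, 195] = 27 6f 7f c0 a0 c3 is 6 bytes > B = 3, so hash it first: H(key) = 38, then zero-pad to 3 bytes: K' = 38 00 00.
K' ⊕ ipad = 0e 36 36.  K' ⊕ opad = 64 5c 5c.
Inner input = (K'⊕ipad) ∥ m = 0e 36 36 ∥ 97.
Inner hash: sum = 14+54+54+151 = 273; mod 256 = 17 → 11.
Outer input = (K'⊕opad) ∥ inner = 64 5c 5c ∥ 11.
Outer hash (tag): sum = 100+92+92+17 = 301; mod 256 = 45 → 2d.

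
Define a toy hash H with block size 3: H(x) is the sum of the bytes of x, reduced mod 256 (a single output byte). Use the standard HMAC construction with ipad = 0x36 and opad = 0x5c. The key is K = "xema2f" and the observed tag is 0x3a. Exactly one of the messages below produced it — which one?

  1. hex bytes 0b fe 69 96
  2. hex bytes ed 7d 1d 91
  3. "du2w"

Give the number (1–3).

Key "xema2f" = 78 65 6d 61 32 66 is 6 bytes > B = 3, so hash it first: H(key) = 43, then zero-pad to 3 bytes: K' = 43 00 00.
K' ⊕ ipad = 75 36 36; K' ⊕ opad = 1f 5c 5c.
m1: inner = H(75 36 36 0b fe 69 96) = e9; tag = H(1f 5c 5c e9) = c0
m2: inner = H(75 36 36 ed 7d 1d 91) = f9; tag = H(1f 5c 5c f9) = d0
m3: inner = H(75 36 36 64 75 32 77) = 63; tag = H(1f 5c 5c 63) = 3a ← matches

3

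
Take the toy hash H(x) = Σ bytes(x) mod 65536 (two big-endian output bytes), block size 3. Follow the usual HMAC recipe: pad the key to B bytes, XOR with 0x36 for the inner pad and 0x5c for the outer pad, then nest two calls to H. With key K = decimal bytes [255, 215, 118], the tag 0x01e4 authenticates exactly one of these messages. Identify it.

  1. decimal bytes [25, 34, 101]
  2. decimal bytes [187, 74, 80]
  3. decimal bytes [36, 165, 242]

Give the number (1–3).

Key decimal bytes [255, 215, 118] = ff d7 76 is exactly B = 3 bytes: K' = ff d7 76.
K' ⊕ ipad = c9 e1 40; K' ⊕ opad = a3 8b 2a.
m1: inner = H(c9 e1 40 19 22 65) = 02 8a; tag = H(a3 8b 2a 02 8a) = 01e4 ← matches
m2: inner = H(c9 e1 40 bb 4a 50) = 03 3f; tag = H(a3 8b 2a 03 3f) = 019a
m3: inner = H(c9 e1 40 24 a5 f2) = 03 a5; tag = H(a3 8b 2a 03 a5) = 0200

1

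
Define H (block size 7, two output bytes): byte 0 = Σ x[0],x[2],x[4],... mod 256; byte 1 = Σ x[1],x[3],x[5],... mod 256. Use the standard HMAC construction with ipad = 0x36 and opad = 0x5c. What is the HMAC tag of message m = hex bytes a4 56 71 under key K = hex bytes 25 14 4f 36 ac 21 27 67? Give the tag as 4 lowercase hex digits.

Key hex bytes 25 14 4f 36 ac 21 27 67 is 8 bytes > B = 7, so hash it first: H(key) = 47 d2, then zero-pad to 7 bytes: K' = 47 d2 00 00 00 00 00.
K' ⊕ ipad = 71 e4 36 36 36 36 36.  K' ⊕ opad = 1b 8e 5c 5c 5c 5c 5c.
Inner input = (K'⊕ipad) ∥ m = 71 e4 36 36 36 36 36 ∥ a4 56 71.
Inner hash: even-index sum = 361 mod 256 = 105; odd-index sum = 613 mod 256 = 101 → 69 65.
Outer input = (K'⊕opad) ∥ inner = 1b 8e 5c 5c 5c 5c 5c ∥ 69 65.
Outer hash (tag): even-index sum = 404 mod 256 = 148; odd-index sum = 431 mod 256 = 175 → 94 af.

94af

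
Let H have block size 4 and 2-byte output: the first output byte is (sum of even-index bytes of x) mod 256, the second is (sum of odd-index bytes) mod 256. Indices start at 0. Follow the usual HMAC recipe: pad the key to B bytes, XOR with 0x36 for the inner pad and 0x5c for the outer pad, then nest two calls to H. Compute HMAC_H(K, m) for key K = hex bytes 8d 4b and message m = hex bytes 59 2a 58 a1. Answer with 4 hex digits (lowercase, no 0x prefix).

Key hex bytes 8d 4b is 2 bytes ≤ B = 4; zero-pad to 4 bytes: K' = 8d 4b 00 00.
K' ⊕ ipad = bb 7d 36 36.  K' ⊕ opad = d1 17 5c 5c.
Inner input = (K'⊕ipad) ∥ m = bb 7d 36 36 ∥ 59 2a 58 a1.
Inner hash: even-index sum = 418 mod 256 = 162; odd-index sum = 382 mod 256 = 126 → a2 7e.
Outer input = (K'⊕opad) ∥ inner = d1 17 5c 5c ∥ a2 7e.
Outer hash (tag): even-index sum = 463 mod 256 = 207; odd-index sum = 241 mod 256 = 241 → cf f1.

cff1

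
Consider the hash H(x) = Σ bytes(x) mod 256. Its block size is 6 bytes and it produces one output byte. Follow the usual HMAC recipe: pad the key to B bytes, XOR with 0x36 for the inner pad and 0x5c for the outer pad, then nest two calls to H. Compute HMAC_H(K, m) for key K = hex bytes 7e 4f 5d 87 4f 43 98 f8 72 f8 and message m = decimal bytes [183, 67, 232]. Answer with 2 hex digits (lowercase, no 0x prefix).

Key hex bytes 7e 4f 5d 87 4f 43 98 f8 72 f8 is 10 bytes > B = 6, so hash it first: H(key) = 3d, then zero-pad to 6 bytes: K' = 3d 00 00 00 00 00.
K' ⊕ ipad = 0b 36 36 36 36 36.  K' ⊕ opad = 61 5c 5c 5c 5c 5c.
Inner input = (K'⊕ipad) ∥ m = 0b 36 36 36 36 36 ∥ b7 43 e8.
Inner hash: sum = 11+54+54+54+54+54+183+67+232 = 763; mod 256 = 251 → fb.
Outer input = (K'⊕opad) ∥ inner = 61 5c 5c 5c 5c 5c ∥ fb.
Outer hash (tag): sum = 97+92+92+92+92+92+251 = 808; mod 256 = 40 → 28.

28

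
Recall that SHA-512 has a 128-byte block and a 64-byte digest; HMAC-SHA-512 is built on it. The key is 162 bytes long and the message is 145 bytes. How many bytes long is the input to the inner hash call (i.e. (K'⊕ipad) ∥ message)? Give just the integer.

273

Key is 162 > 128 bytes, so it is hashed to 64 bytes then zero-padded to 128: |K'| = 128.
Inner input = (K'⊕ipad) ∥ m → 128 + 145 = 273 bytes.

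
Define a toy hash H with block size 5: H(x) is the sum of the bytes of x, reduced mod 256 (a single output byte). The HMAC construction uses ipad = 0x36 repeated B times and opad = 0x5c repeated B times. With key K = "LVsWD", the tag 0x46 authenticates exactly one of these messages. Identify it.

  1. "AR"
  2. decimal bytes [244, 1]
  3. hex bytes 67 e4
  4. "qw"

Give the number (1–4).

Key "LVsWD" = 4c 56 73 57 44 is exactly B = 5 bytes: K' = 4c 56 73 57 44.
K' ⊕ ipad = 7a 60 45 61 72; K' ⊕ opad = 10 0a 2f 0b 18.
m1: inner = H(7a 60 45 61 72 41 52) = 85; tag = H(10 0a 2f 0b 18 85) = f1
m2: inner = H(7a 60 45 61 72 f4 01) = e7; tag = H(10 0a 2f 0b 18 e7) = 53
m3: inner = H(7a 60 45 61 72 67 e4) = 3d; tag = H(10 0a 2f 0b 18 3d) = a9
m4: inner = H(7a 60 45 61 72 71 77) = da; tag = H(10 0a 2f 0b 18 da) = 46 ← matches

4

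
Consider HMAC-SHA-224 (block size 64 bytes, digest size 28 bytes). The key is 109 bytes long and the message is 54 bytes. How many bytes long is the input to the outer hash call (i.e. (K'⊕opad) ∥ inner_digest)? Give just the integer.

92

Key is 109 > 64 bytes, so it is hashed to 28 bytes then zero-padded to 64: |K'| = 64.
Outer input = (K'⊕opad) ∥ H(inner) → 64 + 28 = 92 bytes.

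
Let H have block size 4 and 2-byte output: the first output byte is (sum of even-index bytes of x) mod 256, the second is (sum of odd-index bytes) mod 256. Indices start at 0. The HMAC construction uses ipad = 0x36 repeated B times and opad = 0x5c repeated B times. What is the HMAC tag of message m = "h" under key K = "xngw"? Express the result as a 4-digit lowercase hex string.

Key "xngw" = 78 6e 67 77 is exactly B = 4 bytes: K' = 78 6e 67 77.
K' ⊕ ipad = 4e 58 51 41.  K' ⊕ opad = 24 32 3b 2b.
Inner input = (K'⊕ipad) ∥ m = 4e 58 51 41 ∥ 68.
Inner hash: even-index sum = 263 mod 256 = 7; odd-index sum = 153 mod 256 = 153 → 07 99.
Outer input = (K'⊕opad) ∥ inner = 24 32 3b 2b ∥ 07 99.
Outer hash (tag): even-index sum = 102 mod 256 = 102; odd-index sum = 246 mod 256 = 246 → 66 f6.

66f6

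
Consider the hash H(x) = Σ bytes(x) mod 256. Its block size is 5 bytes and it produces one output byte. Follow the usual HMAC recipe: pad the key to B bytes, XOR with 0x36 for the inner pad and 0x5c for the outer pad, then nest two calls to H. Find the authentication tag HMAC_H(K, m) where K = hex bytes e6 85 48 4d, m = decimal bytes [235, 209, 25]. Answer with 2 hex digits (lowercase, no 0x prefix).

Key hex bytes e6 85 48 4d is 4 bytes ≤ B = 5; zero-pad to 5 bytes: K' = e6 85 48 4d 00.
K' ⊕ ipad = d0 b3 7e 7b 36.  K' ⊕ opad = ba d9 14 11 5c.
Inner input = (K'⊕ipad) ∥ m = d0 b3 7e 7b 36 ∥ eb d1 19.
Inner hash: sum = 208+179+126+123+54+235+209+25 = 1159; mod 256 = 135 → 87.
Outer input = (K'⊕opad) ∥ inner = ba d9 14 11 5c ∥ 87.
Outer hash (tag): sum = 186+217+20+17+92+135 = 667; mod 256 = 155 → 9b.

9b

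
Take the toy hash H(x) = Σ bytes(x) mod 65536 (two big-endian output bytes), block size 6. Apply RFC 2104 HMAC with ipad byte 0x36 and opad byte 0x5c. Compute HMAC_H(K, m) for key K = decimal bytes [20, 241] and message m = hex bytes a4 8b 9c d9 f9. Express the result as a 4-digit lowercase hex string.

02c8

Key decimal bytes [20, 241] = 14 f1 is 2 bytes ≤ B = 6; zero-pad to 6 bytes: K' = 14 f1 00 00 00 00.
K' ⊕ ipad = 22 c7 36 36 36 36.  K' ⊕ opad = 48 ad 5c 5c 5c 5c.
Inner input = (K'⊕ipad) ∥ m = 22 c7 36 36 36 36 ∥ a4 8b 9c d9 f9.
Inner hash: sum = 34+199+54+54+54+54+164+139+156+217+249 = 1374 → 05 5e.
Outer input = (K'⊕opad) ∥ inner = 48 ad 5c 5c 5c 5c ∥ 05 5e.
Outer hash (tag): sum = 72+173+92+92+92+92+5+94 = 712 → 02 c8.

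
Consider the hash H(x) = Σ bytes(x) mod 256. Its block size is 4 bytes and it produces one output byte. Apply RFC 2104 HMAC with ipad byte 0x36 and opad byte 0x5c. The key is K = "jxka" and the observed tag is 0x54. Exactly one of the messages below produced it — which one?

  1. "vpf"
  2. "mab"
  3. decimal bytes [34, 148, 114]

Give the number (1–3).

3

Key "jxka" = 6a 78 6b 61 is exactly B = 4 bytes: K' = 6a 78 6b 61.
K' ⊕ ipad = 5c 4e 5d 57; K' ⊕ opad = 36 24 37 3d.
m1: inner = H(5c 4e 5d 57 76 70 66) = aa; tag = H(36 24 37 3d aa) = 78
m2: inner = H(5c 4e 5d 57 6d 61 62) = 8e; tag = H(36 24 37 3d 8e) = 5c
m3: inner = H(5c 4e 5d 57 22 94 72) = 86; tag = H(36 24 37 3d 86) = 54 ← matches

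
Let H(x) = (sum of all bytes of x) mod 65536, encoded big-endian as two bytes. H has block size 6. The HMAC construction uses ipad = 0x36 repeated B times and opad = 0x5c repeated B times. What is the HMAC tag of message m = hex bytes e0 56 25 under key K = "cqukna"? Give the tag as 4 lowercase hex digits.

0184

Key "cqukna" = 63 71 75 6b 6e 61 is exactly B = 6 bytes: K' = 63 71 75 6b 6e 61.
K' ⊕ ipad = 55 47 43 5d 58 57.  K' ⊕ opad = 3f 2d 29 37 32 3d.
Inner input = (K'⊕ipad) ∥ m = 55 47 43 5d 58 57 ∥ e0 56 25.
Inner hash: sum = 85+71+67+93+88+87+224+86+37 = 838 → 03 46.
Outer input = (K'⊕opad) ∥ inner = 3f 2d 29 37 32 3d ∥ 03 46.
Outer hash (tag): sum = 63+45+41+55+50+61+3+70 = 388 → 01 84.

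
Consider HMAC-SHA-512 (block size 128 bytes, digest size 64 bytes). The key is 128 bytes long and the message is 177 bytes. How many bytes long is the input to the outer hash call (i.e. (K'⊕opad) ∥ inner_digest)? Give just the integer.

192

Key is 128 ≤ 128 bytes, zero-padded: |K'| = 128.
Outer input = (K'⊕opad) ∥ H(inner) → 128 + 64 = 192 bytes.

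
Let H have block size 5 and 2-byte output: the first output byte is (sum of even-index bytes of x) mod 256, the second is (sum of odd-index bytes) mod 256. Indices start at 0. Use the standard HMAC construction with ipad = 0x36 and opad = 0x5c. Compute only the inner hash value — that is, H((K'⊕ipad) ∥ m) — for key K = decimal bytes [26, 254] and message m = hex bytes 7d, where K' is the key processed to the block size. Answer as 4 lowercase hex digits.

987b

Key decimal bytes [26, 254] = 1a fe is 2 bytes ≤ B = 5; zero-pad to 5 bytes: K' = 1a fe 00 00 00.
K' ⊕ ipad = 2c c8 36 36 36.
Inner input = 2c c8 36 36 36 ∥ 7d.
Inner hash: even-index sum = 152 mod 256 = 152; odd-index sum = 379 mod 256 = 123 → 98 7b.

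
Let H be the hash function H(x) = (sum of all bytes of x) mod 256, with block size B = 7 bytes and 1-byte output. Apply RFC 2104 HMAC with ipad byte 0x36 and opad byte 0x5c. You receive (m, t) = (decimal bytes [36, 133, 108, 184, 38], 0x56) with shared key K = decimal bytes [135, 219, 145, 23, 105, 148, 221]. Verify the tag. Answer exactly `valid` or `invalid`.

invalid

Key decimal bytes [135, 219, 145, 23, 105, 148, 221] = 87 db 91 17 69 94 dd is exactly B = 7 bytes: K' = 87 db 91 17 69 94 dd.
K' ⊕ ipad = b1 ed a7 21 5f a2 eb; K' ⊕ opad = db 87 cd 4b 35 c8 81.
Inner hash: sum = 177+237+167+33+95+162+235+36+133+108+184+38 = 1605; mod 256 = 69 → 45.
Outer hash (recomputed tag): sum = 219+135+205+75+53+200+129+69 = 1085; mod 256 = 61 → 3d.
Recomputed tag = 3d; claimed = 56 → mismatch.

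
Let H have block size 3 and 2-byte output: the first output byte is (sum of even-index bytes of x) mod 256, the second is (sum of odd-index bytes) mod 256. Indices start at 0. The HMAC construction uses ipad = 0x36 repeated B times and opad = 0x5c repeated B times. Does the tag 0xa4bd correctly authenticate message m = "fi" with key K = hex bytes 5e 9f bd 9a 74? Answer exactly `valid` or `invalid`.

Key hex bytes 5e 9f bd 9a 74 is 5 bytes > B = 3, so hash it first: H(key) = 8f 39, then zero-pad to 3 bytes: K' = 8f 39 00.
K' ⊕ ipad = b9 0f 36; K' ⊕ opad = d3 65 5c.
Inner hash: even-index sum = 344 mod 256 = 88; odd-index sum = 117 mod 256 = 117 → 58 75.
Outer hash (recomputed tag): even-index sum = 420 mod 256 = 164; odd-index sum = 189 mod 256 = 189 → a4 bd.
Recomputed tag = a4bd; claimed = a4bd → match.

valid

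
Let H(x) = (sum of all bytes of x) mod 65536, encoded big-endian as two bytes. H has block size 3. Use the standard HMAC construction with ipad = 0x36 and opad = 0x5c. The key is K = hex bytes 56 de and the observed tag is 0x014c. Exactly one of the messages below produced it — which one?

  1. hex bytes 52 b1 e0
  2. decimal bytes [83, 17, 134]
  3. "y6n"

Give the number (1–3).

Key hex bytes 56 de is 2 bytes ≤ B = 3; zero-pad to 3 bytes: K' = 56 de 00.
K' ⊕ ipad = 60 e8 36; K' ⊕ opad = 0a 82 5c.
m1: inner = H(60 e8 36 52 b1 e0) = 03 61; tag = H(0a 82 5c 03 61) = 014c ← matches
m2: inner = H(60 e8 36 53 11 86) = 02 68; tag = H(0a 82 5c 02 68) = 0152
m3: inner = H(60 e8 36 79 36 6e) = 02 9b; tag = H(0a 82 5c 02 9b) = 0185

1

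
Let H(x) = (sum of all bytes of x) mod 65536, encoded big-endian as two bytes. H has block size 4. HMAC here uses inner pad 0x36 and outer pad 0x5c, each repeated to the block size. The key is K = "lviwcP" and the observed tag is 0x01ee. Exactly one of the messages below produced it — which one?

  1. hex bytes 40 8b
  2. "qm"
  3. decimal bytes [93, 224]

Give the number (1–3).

Key "lviwcP" = 6c 76 69 77 63 50 is 6 bytes > B = 4, so hash it first: H(key) = 02 75, then zero-pad to 4 bytes: K' = 02 75 00 00.
K' ⊕ ipad = 34 43 36 36; K' ⊕ opad = 5e 29 5c 5c.
m1: inner = H(34 43 36 36 40 8b) = 01 ae; tag = H(5e 29 5c 5c 01 ae) = 01ee ← matches
m2: inner = H(34 43 36 36 71 6d) = 01 c1; tag = H(5e 29 5c 5c 01 c1) = 0201
m3: inner = H(34 43 36 36 5d e0) = 02 20; tag = H(5e 29 5c 5c 02 20) = 0161

1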